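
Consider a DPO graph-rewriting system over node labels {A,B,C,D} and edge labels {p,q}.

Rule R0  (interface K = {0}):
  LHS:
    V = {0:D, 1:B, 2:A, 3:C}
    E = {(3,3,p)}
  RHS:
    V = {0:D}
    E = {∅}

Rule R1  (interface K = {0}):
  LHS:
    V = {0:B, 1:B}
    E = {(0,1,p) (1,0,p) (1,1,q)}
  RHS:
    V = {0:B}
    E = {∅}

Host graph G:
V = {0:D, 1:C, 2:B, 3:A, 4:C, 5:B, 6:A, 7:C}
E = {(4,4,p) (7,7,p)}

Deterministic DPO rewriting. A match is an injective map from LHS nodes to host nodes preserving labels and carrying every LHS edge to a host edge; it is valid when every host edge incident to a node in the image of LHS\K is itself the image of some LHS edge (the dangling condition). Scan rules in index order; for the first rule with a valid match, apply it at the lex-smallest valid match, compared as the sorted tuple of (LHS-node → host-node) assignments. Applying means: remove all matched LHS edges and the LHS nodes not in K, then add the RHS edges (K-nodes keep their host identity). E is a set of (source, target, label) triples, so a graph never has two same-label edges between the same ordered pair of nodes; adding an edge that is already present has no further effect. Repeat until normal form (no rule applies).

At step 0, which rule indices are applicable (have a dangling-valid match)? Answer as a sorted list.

R0: 8 valid matches — {0↦0, 1↦2, 2↦3, 3↦4}, {0↦0, 1↦2, 2↦3, 3↦7}, {0↦0, 1↦2, 2↦6, 3↦4} (+5 more)
R1: no valid match — LHS pattern not found

Answer: [R0]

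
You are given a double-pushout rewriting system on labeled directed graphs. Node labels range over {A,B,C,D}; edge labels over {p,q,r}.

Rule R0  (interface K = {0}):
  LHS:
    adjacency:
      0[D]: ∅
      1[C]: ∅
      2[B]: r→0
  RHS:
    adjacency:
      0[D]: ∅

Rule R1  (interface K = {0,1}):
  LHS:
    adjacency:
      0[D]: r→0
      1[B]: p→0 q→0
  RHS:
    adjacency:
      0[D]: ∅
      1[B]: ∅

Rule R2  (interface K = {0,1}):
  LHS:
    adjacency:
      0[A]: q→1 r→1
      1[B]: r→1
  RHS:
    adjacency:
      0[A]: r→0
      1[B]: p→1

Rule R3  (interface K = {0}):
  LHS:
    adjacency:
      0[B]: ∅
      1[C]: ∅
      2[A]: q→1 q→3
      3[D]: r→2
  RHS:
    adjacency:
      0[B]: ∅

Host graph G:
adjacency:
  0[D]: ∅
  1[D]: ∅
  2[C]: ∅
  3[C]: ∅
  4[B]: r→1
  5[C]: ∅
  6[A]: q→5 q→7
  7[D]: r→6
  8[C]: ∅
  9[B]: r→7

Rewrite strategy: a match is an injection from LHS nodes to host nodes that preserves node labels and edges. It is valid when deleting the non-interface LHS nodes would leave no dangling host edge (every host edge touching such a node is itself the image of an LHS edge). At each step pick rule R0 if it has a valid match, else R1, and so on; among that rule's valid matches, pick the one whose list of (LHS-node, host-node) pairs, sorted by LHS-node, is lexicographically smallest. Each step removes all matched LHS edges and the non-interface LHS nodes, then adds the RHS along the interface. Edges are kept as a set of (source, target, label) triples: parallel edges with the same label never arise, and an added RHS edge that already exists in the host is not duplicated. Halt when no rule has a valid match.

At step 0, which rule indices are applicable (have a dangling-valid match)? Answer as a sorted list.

Answer: [R0]

Rewrite trace:
R0: 6 valid matches — {0↦1, 1↦2, 2↦4}, {0↦1, 1↦3, 2↦4}, {0↦1, 1↦8, 2↦4} (+3 more)
R1: no valid match — LHS pattern not found
R2: no valid match — LHS pattern not found
R3: no valid match — 2 raw matches, all fail dangling condition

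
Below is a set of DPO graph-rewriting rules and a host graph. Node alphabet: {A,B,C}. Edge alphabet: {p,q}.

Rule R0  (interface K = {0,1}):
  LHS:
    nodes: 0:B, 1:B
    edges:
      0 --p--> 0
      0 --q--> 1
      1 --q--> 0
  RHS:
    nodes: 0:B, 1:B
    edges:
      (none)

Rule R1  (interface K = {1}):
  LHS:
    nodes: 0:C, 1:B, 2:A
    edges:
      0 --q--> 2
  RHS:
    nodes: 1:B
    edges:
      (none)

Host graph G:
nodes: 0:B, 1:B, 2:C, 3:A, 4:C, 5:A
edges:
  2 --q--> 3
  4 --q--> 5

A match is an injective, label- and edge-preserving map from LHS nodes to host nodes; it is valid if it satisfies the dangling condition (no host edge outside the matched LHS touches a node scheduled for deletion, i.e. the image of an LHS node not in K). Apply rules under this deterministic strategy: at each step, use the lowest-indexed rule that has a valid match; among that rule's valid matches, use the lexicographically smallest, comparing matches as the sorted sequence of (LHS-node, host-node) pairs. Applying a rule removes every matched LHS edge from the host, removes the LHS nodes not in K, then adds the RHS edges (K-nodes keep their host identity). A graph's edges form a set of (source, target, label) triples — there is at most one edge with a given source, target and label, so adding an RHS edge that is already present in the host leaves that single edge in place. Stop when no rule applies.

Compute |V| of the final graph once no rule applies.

initial: |V|=6 |E|=2  E = 2-q->3 4-q->5
step 1: apply R1 at {0↦2, 1↦0, 2↦3}  → |V|=4 |E|=1  E = 4-q->5
step 2: apply R1 at {0↦4, 1↦0, 2↦5}  → |V|=2 |E|=0  E = ∅
normal form: no rule applies after step 2
NF nodes: {0:B, 1:B}

Answer: 2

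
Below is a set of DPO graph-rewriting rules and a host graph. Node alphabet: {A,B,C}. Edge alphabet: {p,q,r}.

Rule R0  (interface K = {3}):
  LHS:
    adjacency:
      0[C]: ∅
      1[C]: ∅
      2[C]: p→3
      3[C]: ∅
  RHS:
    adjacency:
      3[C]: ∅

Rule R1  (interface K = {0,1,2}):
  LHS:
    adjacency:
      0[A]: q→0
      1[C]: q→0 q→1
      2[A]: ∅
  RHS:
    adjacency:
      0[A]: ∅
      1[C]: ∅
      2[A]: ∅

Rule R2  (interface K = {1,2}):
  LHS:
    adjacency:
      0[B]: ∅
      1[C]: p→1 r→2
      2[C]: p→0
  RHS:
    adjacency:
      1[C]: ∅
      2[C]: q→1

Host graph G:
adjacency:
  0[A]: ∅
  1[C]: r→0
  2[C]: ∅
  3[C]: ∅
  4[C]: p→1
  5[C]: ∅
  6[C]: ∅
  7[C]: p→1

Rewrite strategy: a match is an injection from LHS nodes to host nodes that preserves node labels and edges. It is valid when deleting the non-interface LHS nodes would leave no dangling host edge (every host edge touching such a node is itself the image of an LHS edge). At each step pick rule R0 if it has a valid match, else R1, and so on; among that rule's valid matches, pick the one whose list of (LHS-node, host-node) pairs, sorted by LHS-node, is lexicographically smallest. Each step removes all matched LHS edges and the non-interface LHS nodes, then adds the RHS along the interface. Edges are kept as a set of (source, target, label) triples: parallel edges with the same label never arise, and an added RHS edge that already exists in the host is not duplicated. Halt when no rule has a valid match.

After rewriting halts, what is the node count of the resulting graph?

[0] host  ⇒  8 nodes, 3 edges  {1-r->0 4-p->1 7-p->1}
[1] R0 @ {0↦2, 1↦3, 2↦4, 3↦1}  ⇒  5 nodes, 2 edges  {1-r->0 7-p->1}
[2] R0 @ {0↦5, 1↦6, 2↦7, 3↦1}  ⇒  2 nodes, 1 edges  {1-r->0}
final graph: no rule applies after step 2
NF nodes: {0:A, 1:C}

Answer: 2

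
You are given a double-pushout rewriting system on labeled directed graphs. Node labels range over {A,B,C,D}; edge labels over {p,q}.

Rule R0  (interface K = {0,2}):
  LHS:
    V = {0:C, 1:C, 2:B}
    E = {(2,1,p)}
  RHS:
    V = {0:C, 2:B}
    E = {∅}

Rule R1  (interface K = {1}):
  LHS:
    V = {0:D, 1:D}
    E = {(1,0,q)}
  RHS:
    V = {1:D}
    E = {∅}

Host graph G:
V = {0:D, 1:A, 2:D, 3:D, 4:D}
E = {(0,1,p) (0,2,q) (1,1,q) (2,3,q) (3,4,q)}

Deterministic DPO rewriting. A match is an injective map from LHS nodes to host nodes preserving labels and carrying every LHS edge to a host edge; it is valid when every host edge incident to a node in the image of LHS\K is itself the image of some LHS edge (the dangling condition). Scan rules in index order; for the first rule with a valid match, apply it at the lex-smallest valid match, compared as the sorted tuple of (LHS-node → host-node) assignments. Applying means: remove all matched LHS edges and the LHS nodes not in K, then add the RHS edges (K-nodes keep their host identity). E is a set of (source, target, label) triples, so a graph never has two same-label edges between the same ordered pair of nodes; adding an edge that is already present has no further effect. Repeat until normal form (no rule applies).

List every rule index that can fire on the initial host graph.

R0: no valid match — LHS pattern not found
R1: 1 valid match — {0↦4, 1↦3}

Answer: [R1]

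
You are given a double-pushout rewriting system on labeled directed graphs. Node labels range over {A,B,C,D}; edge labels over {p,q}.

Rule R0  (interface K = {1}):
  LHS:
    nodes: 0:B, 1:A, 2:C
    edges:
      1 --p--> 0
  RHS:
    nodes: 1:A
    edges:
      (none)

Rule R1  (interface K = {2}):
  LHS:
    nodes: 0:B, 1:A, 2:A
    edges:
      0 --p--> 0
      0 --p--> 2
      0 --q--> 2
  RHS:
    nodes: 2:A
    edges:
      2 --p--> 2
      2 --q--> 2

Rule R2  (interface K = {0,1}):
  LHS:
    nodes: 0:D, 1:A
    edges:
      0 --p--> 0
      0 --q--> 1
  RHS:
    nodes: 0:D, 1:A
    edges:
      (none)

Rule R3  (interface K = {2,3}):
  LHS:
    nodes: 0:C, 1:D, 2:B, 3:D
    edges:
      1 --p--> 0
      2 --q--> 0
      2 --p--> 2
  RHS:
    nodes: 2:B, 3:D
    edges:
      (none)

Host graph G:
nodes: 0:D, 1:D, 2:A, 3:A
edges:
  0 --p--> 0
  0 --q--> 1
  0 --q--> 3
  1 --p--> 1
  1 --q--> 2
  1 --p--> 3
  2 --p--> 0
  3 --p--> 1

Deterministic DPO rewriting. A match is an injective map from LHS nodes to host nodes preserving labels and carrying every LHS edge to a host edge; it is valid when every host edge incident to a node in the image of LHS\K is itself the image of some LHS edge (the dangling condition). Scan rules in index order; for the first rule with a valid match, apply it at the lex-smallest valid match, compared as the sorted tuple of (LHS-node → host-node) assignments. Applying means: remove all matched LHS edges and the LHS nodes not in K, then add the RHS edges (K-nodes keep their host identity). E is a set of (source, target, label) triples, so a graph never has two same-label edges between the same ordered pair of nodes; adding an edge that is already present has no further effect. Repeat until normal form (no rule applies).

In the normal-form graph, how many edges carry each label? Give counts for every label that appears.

start.  V:4 E:8  edges: 0-p->0 0-q->1 0-q->3 1-p->1 1-q->2 1-p->3 2-p->0 3-p->1
1. fire R2 via {0↦0, 1↦3}  →  V:4 E:6  edges: 0-q->1 1-p->1 1-q->2 1-p->3 2-p->0 3-p->1
2. fire R2 via {0↦1, 1↦2}  →  V:4 E:4  edges: 0-q->1 1-p->3 2-p->0 3-p->1
normal form: no rule applies after step 2
NF edges: [(0, 1, 'q'), (1, 3, 'p'), (2, 0, 'p'), (3, 1, 'p')]

Answer: p:3 q:1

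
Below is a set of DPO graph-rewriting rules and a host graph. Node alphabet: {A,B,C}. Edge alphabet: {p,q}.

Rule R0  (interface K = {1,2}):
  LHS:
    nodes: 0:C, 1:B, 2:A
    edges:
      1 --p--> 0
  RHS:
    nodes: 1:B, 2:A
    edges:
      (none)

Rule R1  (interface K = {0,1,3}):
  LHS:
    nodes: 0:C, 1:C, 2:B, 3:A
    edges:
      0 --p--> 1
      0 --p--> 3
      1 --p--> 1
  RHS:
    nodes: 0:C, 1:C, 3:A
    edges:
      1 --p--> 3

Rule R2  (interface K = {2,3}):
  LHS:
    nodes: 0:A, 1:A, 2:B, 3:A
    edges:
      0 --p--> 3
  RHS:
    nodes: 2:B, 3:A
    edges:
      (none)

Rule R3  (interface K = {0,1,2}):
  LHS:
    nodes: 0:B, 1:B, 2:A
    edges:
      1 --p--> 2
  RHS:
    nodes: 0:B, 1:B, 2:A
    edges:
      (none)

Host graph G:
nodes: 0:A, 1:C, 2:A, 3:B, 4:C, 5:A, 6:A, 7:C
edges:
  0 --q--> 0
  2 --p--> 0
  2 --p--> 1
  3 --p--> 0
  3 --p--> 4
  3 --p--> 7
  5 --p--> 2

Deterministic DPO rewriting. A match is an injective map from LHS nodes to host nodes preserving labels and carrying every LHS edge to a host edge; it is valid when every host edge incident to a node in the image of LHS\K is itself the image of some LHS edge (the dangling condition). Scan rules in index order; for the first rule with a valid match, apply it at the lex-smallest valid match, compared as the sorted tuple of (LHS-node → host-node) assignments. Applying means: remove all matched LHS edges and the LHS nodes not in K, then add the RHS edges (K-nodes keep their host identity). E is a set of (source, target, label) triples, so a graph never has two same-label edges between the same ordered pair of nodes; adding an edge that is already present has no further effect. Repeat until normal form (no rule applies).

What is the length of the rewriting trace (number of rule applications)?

Answer: 3

Steps:
start.  V:8 E:7  edges: 0-q->0 2-p->0 2-p->1 3-p->0 3-p->4 3-p->7 5-p->2
1. fire R0 via {0↦4, 1↦3, 2↦0}  →  V:7 E:6  edges: 0-q->0 2-p->0 2-p->1 3-p->0 3-p->7 5-p->2
2. fire R0 via {0↦7, 1↦3, 2↦0}  →  V:6 E:5  edges: 0-q->0 2-p->0 2-p->1 3-p->0 5-p->2
3. fire R2 via {0↦5, 1↦6, 2↦3, 3↦2}  →  V:4 E:4  edges: 0-q->0 2-p->0 2-p->1 3-p->0
final graph: no rule applies after step 3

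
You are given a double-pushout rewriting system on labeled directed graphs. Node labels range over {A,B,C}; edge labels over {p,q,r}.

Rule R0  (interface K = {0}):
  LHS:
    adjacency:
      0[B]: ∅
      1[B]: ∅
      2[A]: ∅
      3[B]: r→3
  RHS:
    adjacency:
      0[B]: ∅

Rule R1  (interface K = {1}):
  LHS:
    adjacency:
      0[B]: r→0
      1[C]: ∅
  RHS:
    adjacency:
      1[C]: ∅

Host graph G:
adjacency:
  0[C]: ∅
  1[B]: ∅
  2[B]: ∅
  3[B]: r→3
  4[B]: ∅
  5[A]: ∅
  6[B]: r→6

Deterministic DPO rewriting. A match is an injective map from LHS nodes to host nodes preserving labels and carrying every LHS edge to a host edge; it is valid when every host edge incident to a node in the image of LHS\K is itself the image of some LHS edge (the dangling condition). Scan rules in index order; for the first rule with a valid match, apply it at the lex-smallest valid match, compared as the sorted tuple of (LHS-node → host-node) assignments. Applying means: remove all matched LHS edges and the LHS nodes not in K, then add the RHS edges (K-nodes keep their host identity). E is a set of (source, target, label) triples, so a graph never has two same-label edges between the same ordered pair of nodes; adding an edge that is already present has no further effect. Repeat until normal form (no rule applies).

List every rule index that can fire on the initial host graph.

R0: 18 valid matches — {0↦1, 1↦2, 2↦5, 3↦3}, {0↦1, 1↦2, 2↦5, 3↦6}, {0↦1, 1↦4, 2↦5, 3↦3} (+15 more)
R1: 2 valid matches — {0↦3, 1↦0}, {0↦6, 1↦0}

Answer: [R0,R1]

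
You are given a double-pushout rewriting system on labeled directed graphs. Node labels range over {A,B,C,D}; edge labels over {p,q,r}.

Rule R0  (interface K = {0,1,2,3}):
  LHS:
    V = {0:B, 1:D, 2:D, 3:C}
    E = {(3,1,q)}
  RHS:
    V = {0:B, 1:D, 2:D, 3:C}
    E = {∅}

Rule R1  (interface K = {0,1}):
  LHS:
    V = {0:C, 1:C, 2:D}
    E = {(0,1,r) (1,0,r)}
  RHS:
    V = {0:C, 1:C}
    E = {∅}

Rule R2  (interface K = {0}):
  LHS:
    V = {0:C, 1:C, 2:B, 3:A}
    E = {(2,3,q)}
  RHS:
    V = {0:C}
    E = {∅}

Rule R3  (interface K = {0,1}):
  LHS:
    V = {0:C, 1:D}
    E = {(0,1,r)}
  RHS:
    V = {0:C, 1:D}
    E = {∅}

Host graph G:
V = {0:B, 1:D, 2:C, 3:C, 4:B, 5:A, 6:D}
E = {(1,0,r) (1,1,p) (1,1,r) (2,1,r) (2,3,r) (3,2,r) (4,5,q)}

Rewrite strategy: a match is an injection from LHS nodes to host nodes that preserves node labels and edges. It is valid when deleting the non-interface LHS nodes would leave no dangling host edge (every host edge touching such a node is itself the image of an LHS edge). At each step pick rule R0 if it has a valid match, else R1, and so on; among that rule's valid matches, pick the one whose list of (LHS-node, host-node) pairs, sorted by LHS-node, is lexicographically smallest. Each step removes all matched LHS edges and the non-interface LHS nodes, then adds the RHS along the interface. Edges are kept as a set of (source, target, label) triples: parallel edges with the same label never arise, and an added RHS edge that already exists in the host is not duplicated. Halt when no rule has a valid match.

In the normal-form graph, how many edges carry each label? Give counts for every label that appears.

initial: |V|=7 |E|=7  E = 1-r->0 1-p->1 1-r->1 2-r->1 2-r->3 3-r->2 4-q->5
step 1: apply R1 at {0↦2, 1↦3, 2↦6}  → |V|=6 |E|=5  E = 1-r->0 1-p->1 1-r->1 2-r->1 4-q->5
step 2: apply R2 at {0↦2, 1↦3, 2↦4, 3↦5}  → |V|=3 |E|=4  E = 1-r->0 1-p->1 1-r->1 2-r->1
step 3: apply R3 at {0↦2, 1↦1}  → |V|=3 |E|=3  E = 1-r->0 1-p->1 1-r->1
final graph: no rule applies after step 3
NF edges: [(1, 0, 'r'), (1, 1, 'p'), (1, 1, 'r')]

Answer: p:1 r:2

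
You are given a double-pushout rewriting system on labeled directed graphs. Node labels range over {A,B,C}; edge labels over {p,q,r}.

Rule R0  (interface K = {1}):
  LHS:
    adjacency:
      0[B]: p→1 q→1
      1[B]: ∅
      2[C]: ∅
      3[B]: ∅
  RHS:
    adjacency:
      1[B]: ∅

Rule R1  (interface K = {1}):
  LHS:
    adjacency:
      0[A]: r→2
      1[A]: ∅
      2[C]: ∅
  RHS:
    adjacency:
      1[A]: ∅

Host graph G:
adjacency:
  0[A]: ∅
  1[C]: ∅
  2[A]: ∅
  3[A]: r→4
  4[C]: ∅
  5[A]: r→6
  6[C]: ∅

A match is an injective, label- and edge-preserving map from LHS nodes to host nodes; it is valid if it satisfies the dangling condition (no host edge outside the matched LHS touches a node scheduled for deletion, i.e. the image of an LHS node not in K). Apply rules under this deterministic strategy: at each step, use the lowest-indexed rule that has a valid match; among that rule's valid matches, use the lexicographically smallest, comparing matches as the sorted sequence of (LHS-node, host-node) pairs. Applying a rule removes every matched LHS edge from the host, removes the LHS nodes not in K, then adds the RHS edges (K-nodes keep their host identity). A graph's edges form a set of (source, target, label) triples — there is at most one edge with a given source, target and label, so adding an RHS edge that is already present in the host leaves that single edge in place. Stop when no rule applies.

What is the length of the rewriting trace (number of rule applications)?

Answer: 2

Steps:
start.  V:7 E:2  edges: 3-r->4 5-r->6
1. fire R1 via {0↦3, 1↦0, 2↦4}  →  V:5 E:1  edges: 5-r->6
2. fire R1 via {0↦5, 1↦0, 2↦6}  →  V:3 E:0  edges: ∅
halt: no rule applies after step 2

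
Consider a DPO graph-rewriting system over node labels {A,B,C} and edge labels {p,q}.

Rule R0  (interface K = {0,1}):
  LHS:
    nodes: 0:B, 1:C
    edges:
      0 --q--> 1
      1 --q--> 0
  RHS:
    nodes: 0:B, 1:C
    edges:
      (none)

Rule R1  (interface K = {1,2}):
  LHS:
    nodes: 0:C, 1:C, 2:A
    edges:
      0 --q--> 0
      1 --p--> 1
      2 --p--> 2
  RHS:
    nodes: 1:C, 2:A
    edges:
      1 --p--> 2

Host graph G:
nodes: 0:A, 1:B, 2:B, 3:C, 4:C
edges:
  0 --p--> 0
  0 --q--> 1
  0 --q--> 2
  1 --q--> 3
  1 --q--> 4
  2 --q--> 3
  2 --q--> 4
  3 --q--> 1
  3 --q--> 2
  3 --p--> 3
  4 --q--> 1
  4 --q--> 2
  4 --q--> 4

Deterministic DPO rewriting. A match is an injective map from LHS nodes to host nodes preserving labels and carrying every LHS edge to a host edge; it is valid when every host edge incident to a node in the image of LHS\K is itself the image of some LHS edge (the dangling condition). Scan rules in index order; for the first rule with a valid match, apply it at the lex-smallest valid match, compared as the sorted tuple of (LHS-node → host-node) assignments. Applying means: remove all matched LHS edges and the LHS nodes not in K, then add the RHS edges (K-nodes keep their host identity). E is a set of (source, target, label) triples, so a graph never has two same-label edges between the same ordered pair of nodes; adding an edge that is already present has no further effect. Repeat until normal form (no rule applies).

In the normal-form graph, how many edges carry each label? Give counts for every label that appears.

initial: |V|=5 |E|=13  E = 0-p->0 0-q->1 0-q->2 1-q->3 1-q->4 2-q->3 2-q->4 3-q->1 3-q->2 3-p->3 4-q->1 4-q->2 4-q->4
step 1: apply R0 at {0↦1, 1↦3}  → |V|=5 |E|=11  E = 0-p->0 0-q->1 0-q->2 1-q->4 2-q->3 2-q->4 3-q->2 3-p->3 4-q->1 4-q->2 4-q->4
step 2: apply R0 at {0↦1, 1↦4}  → |V|=5 |E|=9  E = 0-p->0 0-q->1 0-q->2 2-q->3 2-q->4 3-q->2 3-p->3 4-q->2 4-q->4
step 3: apply R0 at {0↦2, 1↦3}  → |V|=5 |E|=7  E = 0-p->0 0-q->1 0-q->2 2-q->4 3-p->3 4-q->2 4-q->4
step 4: apply R0 at {0↦2, 1↦4}  → |V|=5 |E|=5  E = 0-p->0 0-q->1 0-q->2 3-p->3 4-q->4
step 5: apply R1 at {0↦4, 1↦3, 2↦0}  → |V|=4 |E|=3  E = 0-q->1 0-q->2 3-p->0
halt: no rule applies after step 5
NF edges: [(0, 1, 'q'), (0, 2, 'q'), (3, 0, 'p')]

Answer: p:1 q:2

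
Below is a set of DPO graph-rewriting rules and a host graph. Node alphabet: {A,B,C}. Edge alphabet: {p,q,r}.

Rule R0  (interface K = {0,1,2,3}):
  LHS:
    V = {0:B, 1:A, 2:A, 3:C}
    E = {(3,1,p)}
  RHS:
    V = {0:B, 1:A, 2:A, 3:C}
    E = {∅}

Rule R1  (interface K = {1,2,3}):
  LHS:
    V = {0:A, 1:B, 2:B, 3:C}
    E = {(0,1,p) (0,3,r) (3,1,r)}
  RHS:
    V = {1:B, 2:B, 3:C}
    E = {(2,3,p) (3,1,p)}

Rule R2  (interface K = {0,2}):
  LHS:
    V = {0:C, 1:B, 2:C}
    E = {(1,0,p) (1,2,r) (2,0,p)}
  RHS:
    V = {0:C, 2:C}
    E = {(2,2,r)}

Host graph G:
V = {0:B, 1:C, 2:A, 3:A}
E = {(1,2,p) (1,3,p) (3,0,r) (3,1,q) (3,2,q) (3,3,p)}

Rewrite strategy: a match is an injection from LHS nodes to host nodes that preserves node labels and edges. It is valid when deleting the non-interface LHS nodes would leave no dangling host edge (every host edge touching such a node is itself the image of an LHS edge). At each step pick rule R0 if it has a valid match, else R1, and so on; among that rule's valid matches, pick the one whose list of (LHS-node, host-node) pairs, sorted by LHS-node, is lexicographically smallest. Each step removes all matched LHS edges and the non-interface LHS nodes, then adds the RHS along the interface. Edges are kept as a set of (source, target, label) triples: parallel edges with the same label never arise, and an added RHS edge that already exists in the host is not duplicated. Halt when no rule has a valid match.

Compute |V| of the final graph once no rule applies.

start.  V:4 E:6  edges: 1-p->2 1-p->3 3-r->0 3-q->1 3-q->2 3-p->3
1. fire R0 via {0↦0, 1↦2, 2↦3, 3↦1}  →  V:4 E:5  edges: 1-p->3 3-r->0 3-q->1 3-q->2 3-p->3
2. fire R0 via {0↦0, 1↦3, 2↦2, 3↦1}  →  V:4 E:4  edges: 3-r->0 3-q->1 3-q->2 3-p->3
final graph: no rule applies after step 2
NF nodes: {0:B, 1:C, 2:A, 3:A}

Answer: 4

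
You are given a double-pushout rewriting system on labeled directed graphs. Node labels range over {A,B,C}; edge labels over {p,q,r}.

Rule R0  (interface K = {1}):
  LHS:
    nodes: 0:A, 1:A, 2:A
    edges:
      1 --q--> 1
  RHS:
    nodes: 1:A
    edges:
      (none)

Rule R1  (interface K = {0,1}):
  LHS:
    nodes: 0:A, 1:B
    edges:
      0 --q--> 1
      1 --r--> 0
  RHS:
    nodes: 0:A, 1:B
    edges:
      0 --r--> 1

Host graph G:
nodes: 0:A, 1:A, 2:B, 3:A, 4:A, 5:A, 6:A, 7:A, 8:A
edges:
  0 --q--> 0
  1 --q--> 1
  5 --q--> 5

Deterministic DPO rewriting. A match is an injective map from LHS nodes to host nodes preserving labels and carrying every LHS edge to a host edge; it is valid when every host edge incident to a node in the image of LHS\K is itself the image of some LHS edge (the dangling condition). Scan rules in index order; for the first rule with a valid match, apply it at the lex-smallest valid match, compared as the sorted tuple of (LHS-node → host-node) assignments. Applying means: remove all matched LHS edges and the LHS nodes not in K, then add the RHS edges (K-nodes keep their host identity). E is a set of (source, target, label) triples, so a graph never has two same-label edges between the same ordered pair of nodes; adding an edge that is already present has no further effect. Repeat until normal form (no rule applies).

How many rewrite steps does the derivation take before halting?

Answer: 3

Steps:
[0] host  ⇒  9 nodes, 3 edges  {0-q->0 1-q->1 5-q->5}
[1] R0 @ {0↦3, 1↦0, 2↦4}  ⇒  7 nodes, 2 edges  {1-q->1 5-q->5}
[2] R0 @ {0↦0, 1↦1, 2↦6}  ⇒  5 nodes, 1 edges  {5-q->5}
[3] R0 @ {0↦1, 1↦5, 2↦7}  ⇒  3 nodes, 0 edges  {∅}
final graph: no rule applies after step 3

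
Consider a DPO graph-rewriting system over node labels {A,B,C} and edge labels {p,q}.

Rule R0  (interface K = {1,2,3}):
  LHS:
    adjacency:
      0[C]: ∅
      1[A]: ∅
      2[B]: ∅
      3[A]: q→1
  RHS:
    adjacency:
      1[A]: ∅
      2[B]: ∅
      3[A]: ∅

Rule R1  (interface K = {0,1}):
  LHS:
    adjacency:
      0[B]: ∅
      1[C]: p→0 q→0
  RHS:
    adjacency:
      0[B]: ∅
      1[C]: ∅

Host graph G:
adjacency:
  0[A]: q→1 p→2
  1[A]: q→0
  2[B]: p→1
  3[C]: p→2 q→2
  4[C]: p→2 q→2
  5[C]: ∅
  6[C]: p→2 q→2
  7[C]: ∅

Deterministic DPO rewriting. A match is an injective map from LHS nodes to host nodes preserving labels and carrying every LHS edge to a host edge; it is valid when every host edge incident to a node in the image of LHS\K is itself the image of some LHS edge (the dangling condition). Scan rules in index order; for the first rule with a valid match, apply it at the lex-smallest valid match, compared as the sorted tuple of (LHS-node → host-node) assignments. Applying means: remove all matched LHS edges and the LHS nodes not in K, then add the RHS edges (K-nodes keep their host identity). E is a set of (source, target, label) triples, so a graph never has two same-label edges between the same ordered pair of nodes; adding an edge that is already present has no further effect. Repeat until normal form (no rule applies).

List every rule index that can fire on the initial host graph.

Answer: [R0,R1]

Steps:
R0: 4 valid matches — {0↦5, 1↦0, 2↦2, 3↦1}, {0↦5, 1↦1, 2↦2, 3↦0}, {0↦7, 1↦0, 2↦2, 3↦1} (+1 more)
R1: 3 valid matches — {0↦2, 1↦3}, {0↦2, 1↦4}, {0↦2, 1↦6}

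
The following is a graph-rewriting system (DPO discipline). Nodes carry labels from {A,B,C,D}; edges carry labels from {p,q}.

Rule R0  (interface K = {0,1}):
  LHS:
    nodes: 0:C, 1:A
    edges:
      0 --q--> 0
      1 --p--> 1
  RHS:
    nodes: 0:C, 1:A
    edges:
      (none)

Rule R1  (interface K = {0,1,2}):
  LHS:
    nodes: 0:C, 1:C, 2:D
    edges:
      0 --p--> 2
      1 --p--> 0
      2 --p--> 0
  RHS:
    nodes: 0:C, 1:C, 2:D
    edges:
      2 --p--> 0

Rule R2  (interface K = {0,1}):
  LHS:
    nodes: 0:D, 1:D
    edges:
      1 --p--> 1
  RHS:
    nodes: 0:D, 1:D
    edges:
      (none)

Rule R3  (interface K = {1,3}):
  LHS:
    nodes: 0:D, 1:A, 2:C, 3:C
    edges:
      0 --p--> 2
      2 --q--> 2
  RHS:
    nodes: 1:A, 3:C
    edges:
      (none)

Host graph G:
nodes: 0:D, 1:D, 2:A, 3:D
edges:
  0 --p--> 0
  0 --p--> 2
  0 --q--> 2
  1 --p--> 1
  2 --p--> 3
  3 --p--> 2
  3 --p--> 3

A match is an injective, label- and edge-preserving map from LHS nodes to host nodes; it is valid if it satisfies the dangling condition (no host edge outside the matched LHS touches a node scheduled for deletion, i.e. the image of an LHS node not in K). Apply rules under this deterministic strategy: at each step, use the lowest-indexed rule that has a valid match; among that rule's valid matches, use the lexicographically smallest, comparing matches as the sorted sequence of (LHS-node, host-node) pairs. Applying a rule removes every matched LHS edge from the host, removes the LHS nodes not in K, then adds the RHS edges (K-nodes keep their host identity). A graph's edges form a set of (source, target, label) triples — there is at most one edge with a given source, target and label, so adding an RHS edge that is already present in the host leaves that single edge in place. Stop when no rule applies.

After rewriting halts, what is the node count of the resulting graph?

initial: |V|=4 |E|=7  E = 0-p->0 0-p->2 0-q->2 1-p->1 2-p->3 3-p->2 3-p->3
step 1: apply R2 at {0↦0, 1↦1}  → |V|=4 |E|=6  E = 0-p->0 0-p->2 0-q->2 2-p->3 3-p->2 3-p->3
step 2: apply R2 at {0↦0, 1↦3}  → |V|=4 |E|=5  E = 0-p->0 0-p->2 0-q->2 2-p->3 3-p->2
step 3: apply R2 at {0↦1, 1↦0}  → |V|=4 |E|=4  E = 0-p->2 0-q->2 2-p->3 3-p->2
halt: no rule applies after step 3
NF nodes: {0:D, 1:D, 2:A, 3:D}

Answer: 4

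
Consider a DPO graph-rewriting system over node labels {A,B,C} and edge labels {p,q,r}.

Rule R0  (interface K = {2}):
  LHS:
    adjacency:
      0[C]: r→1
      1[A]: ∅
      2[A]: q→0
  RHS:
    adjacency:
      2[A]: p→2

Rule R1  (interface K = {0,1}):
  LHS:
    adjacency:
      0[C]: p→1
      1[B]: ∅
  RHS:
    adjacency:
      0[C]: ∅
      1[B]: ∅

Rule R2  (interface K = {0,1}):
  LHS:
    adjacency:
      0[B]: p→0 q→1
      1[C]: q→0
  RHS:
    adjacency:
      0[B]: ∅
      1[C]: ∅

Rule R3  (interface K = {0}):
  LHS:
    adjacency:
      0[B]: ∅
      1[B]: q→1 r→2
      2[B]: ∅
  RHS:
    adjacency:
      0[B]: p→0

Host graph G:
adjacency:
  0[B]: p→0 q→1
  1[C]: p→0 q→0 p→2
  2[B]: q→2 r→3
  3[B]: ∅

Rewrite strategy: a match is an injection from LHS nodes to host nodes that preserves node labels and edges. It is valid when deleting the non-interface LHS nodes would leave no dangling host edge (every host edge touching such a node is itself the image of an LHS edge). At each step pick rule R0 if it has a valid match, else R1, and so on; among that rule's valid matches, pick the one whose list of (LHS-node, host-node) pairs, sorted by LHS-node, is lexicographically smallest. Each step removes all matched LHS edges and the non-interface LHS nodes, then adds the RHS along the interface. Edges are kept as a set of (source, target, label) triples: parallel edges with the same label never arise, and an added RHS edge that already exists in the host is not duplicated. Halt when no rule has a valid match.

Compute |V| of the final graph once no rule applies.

[0] host  ⇒  4 nodes, 7 edges  {0-p->0 0-q->1 1-p->0 1-q->0 1-p->2 2-q->2 2-r->3}
[1] R1 @ {0↦1, 1↦0}  ⇒  4 nodes, 6 edges  {0-p->0 0-q->1 1-q->0 1-p->2 2-q->2 2-r->3}
[2] R1 @ {0↦1, 1↦2}  ⇒  4 nodes, 5 edges  {0-p->0 0-q->1 1-q->0 2-q->2 2-r->3}
[3] R2 @ {0↦0, 1↦1}  ⇒  4 nodes, 2 edges  {2-q->2 2-r->3}
[4] R3 @ {0↦0, 1↦2, 2↦3}  ⇒  2 nodes, 1 edges  {0-p->0}
halt: no rule applies after step 4
NF nodes: {0:B, 1:C}

Answer: 2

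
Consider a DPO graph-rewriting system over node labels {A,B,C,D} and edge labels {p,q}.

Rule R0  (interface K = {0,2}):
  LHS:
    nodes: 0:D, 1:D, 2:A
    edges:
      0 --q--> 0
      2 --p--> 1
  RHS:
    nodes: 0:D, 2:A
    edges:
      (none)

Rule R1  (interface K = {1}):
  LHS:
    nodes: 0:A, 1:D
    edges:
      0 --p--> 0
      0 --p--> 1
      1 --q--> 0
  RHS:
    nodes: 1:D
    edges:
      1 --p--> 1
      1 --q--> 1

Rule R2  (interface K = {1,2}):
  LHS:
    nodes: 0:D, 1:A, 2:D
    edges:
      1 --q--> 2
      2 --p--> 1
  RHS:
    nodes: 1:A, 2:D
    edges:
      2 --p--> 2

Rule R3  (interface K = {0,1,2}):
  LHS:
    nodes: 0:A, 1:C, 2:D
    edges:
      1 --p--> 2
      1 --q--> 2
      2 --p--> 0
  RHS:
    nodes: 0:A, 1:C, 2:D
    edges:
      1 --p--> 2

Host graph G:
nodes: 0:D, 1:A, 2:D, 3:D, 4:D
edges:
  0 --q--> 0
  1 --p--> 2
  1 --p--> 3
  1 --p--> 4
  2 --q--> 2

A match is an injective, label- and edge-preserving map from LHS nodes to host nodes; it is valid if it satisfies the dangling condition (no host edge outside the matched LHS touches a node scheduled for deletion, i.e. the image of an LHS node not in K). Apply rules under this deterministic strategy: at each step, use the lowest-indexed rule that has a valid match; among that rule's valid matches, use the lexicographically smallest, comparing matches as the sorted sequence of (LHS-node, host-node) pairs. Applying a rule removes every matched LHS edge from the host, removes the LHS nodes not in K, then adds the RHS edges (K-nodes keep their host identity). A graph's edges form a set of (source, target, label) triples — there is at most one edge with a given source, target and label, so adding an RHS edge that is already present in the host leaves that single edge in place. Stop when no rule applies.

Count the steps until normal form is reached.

Answer: 2

Derivation:
initial: |V|=5 |E|=5  E = 0-q->0 1-p->2 1-p->3 1-p->4 2-q->2
step 1: apply R0 at {0↦0, 1↦3, 2↦1}  → |V|=4 |E|=3  E = 1-p->2 1-p->4 2-q->2
step 2: apply R0 at {0↦2, 1↦4, 2↦1}  → |V|=3 |E|=1  E = 1-p->2
final graph: no rule applies after step 2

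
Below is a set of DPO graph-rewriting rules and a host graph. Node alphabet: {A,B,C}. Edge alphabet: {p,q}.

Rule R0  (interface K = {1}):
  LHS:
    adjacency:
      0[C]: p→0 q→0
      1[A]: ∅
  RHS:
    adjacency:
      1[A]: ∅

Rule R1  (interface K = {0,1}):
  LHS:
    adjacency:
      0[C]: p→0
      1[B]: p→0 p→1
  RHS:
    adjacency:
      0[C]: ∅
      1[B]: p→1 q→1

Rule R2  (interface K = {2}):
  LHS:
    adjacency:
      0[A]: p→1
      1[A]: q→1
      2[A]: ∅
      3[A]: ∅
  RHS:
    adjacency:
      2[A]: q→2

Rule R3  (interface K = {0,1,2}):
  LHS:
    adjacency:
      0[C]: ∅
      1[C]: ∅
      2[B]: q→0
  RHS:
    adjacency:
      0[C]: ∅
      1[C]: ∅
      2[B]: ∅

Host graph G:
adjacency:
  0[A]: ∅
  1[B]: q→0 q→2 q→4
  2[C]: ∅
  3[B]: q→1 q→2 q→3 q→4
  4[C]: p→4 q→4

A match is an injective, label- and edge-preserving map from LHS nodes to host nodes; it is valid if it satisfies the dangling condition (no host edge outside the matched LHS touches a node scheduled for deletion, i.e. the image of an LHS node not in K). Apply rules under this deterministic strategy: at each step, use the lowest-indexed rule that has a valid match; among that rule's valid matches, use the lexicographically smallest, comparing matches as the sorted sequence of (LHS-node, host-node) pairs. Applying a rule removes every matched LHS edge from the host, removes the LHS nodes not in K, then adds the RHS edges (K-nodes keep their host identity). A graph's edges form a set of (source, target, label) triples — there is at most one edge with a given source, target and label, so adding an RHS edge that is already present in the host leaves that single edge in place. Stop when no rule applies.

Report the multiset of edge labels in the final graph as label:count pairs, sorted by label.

Answer: q:3

Steps:
[0] host  ⇒  5 nodes, 9 edges  {1-q->0 1-q->2 1-q->4 3-q->1 3-q->2 3-q->3 3-q->4 4-p->4 4-q->4}
[1] R3 @ {0↦2, 1↦4, 2↦1}  ⇒  5 nodes, 8 edges  {1-q->0 1-q->4 3-q->1 3-q->2 3-q->3 3-q->4 4-p->4 4-q->4}
[2] R3 @ {0↦2, 1↦4, 2↦3}  ⇒  5 nodes, 7 edges  {1-q->0 1-q->4 3-q->1 3-q->3 3-q->4 4-p->4 4-q->4}
[3] R3 @ {0↦4, 1↦2, 2↦1}  ⇒  5 nodes, 6 edges  {1-q->0 3-q->1 3-q->3 3-q->4 4-p->4 4-q->4}
[4] R3 @ {0↦4, 1↦2, 2↦3}  ⇒  5 nodes, 5 edges  {1-q->0 3-q->1 3-q->3 4-p->4 4-q->4}
[5] R0 @ {0↦4, 1↦0}  ⇒  4 nodes, 3 edges  {1-q->0 3-q->1 3-q->3}
halt: no rule applies after step 5
NF edges: [(1, 0, 'q'), (3, 1, 'q'), (3, 3, 'q')]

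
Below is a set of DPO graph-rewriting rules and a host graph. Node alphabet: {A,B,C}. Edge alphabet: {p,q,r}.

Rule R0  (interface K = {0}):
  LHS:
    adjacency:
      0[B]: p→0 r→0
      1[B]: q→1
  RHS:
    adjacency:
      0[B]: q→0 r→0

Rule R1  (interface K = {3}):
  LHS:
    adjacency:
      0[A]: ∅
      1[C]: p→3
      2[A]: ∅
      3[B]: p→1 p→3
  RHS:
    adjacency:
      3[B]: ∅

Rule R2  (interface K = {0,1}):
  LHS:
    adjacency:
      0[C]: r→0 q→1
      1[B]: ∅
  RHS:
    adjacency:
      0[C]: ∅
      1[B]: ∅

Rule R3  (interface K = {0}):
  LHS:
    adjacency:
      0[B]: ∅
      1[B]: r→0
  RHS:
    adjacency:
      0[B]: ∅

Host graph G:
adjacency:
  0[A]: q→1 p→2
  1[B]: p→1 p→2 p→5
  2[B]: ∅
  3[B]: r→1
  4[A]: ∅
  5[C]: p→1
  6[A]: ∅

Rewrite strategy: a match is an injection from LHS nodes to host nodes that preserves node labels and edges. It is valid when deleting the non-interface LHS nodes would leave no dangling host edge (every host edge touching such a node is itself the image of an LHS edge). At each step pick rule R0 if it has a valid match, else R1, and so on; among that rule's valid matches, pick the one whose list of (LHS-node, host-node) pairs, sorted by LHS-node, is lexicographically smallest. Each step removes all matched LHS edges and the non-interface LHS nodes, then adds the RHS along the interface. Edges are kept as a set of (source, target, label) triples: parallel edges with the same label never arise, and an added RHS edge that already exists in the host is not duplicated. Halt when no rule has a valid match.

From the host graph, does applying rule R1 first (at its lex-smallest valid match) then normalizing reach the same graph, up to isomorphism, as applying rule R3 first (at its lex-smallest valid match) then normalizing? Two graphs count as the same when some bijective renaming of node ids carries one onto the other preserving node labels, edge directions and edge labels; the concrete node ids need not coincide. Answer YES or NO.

Answer: YES

Rewrite trace:
branch R1-first: apply at {0↦4, 1↦5, 2↦6, 3↦1} → |E|=4, then 1 more step(s) → NF |V|=3 |E|=3 V={0:A, 1:B, 2:B} E=0-q->1 0-p->2 1-p->2
branch R3-first: apply at {0↦1, 1↦3} → |E|=6, then 1 more step(s) → NF |V|=3 |E|=3 V={0:A, 1:B, 2:B} E=0-q->1 0-p->2 1-p->2
graphs isomorphic (equal up to label-preserving node renaming)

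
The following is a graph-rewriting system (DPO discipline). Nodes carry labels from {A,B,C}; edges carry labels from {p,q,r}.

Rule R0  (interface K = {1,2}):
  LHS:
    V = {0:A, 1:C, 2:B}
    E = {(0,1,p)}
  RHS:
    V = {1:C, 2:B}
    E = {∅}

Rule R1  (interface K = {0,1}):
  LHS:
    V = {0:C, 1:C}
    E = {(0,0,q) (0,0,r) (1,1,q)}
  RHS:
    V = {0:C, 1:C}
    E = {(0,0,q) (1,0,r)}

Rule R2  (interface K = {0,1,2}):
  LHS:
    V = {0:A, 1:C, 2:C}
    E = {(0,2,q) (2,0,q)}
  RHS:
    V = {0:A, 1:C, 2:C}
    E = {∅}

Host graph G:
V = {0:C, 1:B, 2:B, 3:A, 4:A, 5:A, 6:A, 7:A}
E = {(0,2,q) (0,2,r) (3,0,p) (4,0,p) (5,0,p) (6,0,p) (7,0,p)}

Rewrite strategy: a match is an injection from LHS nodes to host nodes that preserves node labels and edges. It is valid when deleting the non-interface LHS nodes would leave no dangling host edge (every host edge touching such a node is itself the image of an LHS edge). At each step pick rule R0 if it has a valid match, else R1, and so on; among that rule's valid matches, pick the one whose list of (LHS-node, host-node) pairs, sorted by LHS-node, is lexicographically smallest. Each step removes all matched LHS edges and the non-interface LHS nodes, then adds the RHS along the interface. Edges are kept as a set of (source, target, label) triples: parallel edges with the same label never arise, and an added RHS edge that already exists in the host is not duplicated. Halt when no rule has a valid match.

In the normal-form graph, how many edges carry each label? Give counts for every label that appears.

Answer: q:1 r:1

Steps:
initial: |V|=8 |E|=7  E = 0-q->2 0-r->2 3-p->0 4-p->0 5-p->0 6-p->0 7-p->0
step 1: apply R0 at {0↦3, 1↦0, 2↦1}  → |V|=7 |E|=6  E = 0-q->2 0-r->2 4-p->0 5-p->0 6-p->0 7-p->0
step 2: apply R0 at {0↦4, 1↦0, 2↦1}  → |V|=6 |E|=5  E = 0-q->2 0-r->2 5-p->0 6-p->0 7-p->0
step 3: apply R0 at {0↦5, 1↦0, 2↦1}  → |V|=5 |E|=4  E = 0-q->2 0-r->2 6-p->0 7-p->0
step 4: apply R0 at {0↦6, 1↦0, 2↦1}  → |V|=4 |E|=3  E = 0-q->2 0-r->2 7-p->0
step 5: apply R0 at {0↦7, 1↦0, 2↦1}  → |V|=3 |E|=2  E = 0-q->2 0-r->2
normal form: no rule applies after step 5
NF edges: [(0, 2, 'q'), (0, 2, 'r')]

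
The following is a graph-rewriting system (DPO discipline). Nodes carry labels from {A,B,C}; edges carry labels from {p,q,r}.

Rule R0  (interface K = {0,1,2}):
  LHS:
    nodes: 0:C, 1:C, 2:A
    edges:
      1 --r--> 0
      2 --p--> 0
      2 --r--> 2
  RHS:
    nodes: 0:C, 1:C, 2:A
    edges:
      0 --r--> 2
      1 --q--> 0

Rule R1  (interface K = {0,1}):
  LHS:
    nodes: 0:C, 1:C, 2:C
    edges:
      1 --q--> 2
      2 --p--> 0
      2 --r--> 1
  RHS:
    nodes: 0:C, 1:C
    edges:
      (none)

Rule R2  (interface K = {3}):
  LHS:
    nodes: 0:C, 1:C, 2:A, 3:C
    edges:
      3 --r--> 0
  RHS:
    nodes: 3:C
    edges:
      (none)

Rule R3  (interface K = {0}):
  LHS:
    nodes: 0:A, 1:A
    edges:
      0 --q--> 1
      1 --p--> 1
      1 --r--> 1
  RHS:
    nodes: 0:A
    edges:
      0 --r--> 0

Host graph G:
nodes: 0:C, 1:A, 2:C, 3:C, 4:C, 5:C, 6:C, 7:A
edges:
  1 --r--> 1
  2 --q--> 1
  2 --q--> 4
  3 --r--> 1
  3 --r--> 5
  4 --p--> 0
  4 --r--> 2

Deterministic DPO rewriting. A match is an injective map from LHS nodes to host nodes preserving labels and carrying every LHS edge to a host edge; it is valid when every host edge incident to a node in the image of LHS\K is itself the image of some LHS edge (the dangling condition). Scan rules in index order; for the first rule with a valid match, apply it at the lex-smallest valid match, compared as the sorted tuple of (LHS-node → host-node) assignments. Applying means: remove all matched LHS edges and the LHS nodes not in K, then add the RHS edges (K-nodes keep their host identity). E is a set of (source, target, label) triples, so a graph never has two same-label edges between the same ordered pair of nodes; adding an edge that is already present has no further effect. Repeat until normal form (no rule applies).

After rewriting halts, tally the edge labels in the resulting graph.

start.  V:8 E:7  edges: 1-r->1 2-q->1 2-q->4 3-r->1 3-r->5 4-p->0 4-r->2
1. fire R1 via {0↦0, 1↦2, 2↦4}  →  V:7 E:4  edges: 1-r->1 2-q->1 3-r->1 3-r->5
2. fire R2 via {0↦5, 1↦0, 2↦7, 3↦3}  →  V:4 E:3  edges: 1-r->1 2-q->1 3-r->1
halt: no rule applies after step 2
NF edges: [(1, 1, 'r'), (2, 1, 'q'), (3, 1, 'r')]

Answer: q:1 r:2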